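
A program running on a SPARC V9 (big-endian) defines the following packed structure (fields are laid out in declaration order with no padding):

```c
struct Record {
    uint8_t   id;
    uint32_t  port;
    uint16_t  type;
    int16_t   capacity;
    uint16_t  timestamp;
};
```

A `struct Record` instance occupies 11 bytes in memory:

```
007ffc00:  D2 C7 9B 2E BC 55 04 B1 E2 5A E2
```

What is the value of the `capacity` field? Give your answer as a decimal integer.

`capacity` follows `id` (1 B), `port` (4 B), `type` (2 B), so it starts at offset 1 + 4 + 2 = 7 and occupies 2 bytes.
Bytes at offsets 7..8: B1 E2.
Big-endian: lowest address holds the most-significant byte.
The bytes are already most-significant first: 0xB1E2.
Top bit is set, so as a signed 16-bit value this is 0xB1E2 − 2^16 = -19998.

-19998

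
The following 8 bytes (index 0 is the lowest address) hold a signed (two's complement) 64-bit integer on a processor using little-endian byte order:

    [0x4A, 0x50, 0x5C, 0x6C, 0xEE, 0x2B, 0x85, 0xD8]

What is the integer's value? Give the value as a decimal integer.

-2844819286594400182

In little-endian order the low byte comes first in memory.
Reassemble most-significant byte first: D8 85 2B EE 6C 5C 50 4A → 0xD8852BEE6C5C504A.
Top bit is set, so as a signed 64-bit value this is 0xD8852BEE6C5C504A − 2^64 = -2844819286594400182.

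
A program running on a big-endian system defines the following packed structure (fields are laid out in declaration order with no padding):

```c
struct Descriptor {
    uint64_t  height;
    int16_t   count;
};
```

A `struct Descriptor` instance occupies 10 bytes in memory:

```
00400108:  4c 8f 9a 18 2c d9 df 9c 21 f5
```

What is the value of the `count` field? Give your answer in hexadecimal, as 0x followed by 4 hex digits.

`count` follows `height` (8 bytes), so it starts at byte offset 8 and occupies 2 bytes.
Bytes at offsets 8..9: 21 F5.
Big-endian stores the most-significant byte at the lowest address.
The bytes are already most-significant first: 0x21F5.

0x21F5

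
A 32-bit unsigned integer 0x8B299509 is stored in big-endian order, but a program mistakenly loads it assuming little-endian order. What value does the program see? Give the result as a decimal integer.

160770443

Stored big-endian, the bytes at ascending addresses are 8B 29 95 09.
Read back as little-endian, the first byte is least significant, giving 0x0995298B.
0x0995298B = 160770443.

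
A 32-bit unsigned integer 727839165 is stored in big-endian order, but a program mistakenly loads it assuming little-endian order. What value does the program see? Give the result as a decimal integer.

3186712875

727839165 in 32-bit hexadecimal is 0x2B61F1BD.
Stored big-endian, the bytes at ascending addresses are 2B 61 F1 BD.
Read back as little-endian, the first byte is least significant, giving 0xBDF1612B.
0xBDF1612B = 3186712875.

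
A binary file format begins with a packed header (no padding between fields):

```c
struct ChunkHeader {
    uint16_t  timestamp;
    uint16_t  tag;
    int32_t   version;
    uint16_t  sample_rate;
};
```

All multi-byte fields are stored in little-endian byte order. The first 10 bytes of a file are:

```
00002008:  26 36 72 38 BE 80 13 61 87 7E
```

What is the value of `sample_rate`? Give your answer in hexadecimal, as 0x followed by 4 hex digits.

`sample_rate` follows `timestamp` (2 B), `tag` (2 B), `version` (4 B), so it starts at offset 2 + 2 + 4 = 8 and occupies 2 bytes.
Bytes at offsets 8..9: 87 7E.
In little-endian order the low byte comes first in memory.
Reassemble most-significant byte first: 7E 87 → 0x7E87.

0x7E87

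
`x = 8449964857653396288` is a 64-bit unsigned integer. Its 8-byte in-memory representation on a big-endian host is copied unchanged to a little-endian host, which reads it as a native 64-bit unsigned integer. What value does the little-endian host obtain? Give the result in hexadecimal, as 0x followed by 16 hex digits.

0x4003F7A8444E4475

8449964857653396288 in 64-bit hexadecimal is 0x75444E44A8F70340.
Stored big-endian, the bytes at ascending addresses are 75 44 4E 44 A8 F7 03 40.
Read back as little-endian, the first byte is least significant, giving 0x4003F7A8444E4475.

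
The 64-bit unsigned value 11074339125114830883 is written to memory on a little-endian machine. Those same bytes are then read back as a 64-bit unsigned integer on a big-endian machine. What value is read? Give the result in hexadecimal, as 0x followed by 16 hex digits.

0x2300AE8AC2F4AF99

11074339125114830883 in 64-bit hexadecimal is 0x99AFF4C28AAE0023.
Stored little-endian, the bytes at ascending addresses are 23 00 AE 8A C2 F4 AF 99.
Read back as big-endian, the last byte is least significant, giving 0x2300AE8AC2F4AF99.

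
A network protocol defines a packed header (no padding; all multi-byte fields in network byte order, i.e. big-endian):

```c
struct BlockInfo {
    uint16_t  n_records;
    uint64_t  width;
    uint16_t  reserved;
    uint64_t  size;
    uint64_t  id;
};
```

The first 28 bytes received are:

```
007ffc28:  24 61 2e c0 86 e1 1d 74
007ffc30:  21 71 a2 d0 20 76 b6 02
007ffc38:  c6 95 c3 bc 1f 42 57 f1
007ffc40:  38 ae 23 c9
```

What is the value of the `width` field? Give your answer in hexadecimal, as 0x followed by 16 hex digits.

`width` follows `n_records` (2 bytes), so it starts at byte offset 2 and occupies 8 bytes.
Bytes at offsets 2..9: 2E C0 86 E1 1D 74 21 71.
In big-endian order the high byte comes first in memory.
The bytes are already most-significant first: 0x2EC086E11D742171.

0x2EC086E11D742171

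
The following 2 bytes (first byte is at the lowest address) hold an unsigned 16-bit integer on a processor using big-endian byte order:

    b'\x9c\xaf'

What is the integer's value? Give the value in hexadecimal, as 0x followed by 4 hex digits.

Big-endian stores the most-significant byte at the lowest address.
The bytes are already most-significant first: 0x9CAF.

0x9CAF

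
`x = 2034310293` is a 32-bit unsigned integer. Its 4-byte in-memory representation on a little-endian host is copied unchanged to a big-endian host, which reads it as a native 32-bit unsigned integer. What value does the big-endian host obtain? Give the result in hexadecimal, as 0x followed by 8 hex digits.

2034310293 in 32-bit hexadecimal is 0x79411C95.
Stored little-endian, the bytes at ascending addresses are 95 1C 41 79.
Read back as big-endian, the last byte is least significant, giving 0x951C4179.

0x951C4179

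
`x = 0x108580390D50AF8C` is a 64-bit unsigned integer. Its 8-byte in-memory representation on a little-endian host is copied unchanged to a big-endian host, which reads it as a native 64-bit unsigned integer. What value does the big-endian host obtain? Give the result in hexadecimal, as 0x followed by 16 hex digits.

Stored little-endian, the bytes at ascending addresses are 8C AF 50 0D 39 80 85 10.
Read back as big-endian, the last byte is least significant, giving 0x8CAF500D39808510.

0x8CAF500D39808510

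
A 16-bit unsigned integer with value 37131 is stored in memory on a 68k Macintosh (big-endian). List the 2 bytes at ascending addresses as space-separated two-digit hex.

37131 in hexadecimal, padded to 16 bits, is 0x910B.
Split into bytes (most-significant first): 91 0B.
In big-endian order the high byte comes first in memory.
So the memory order matches the most-significant-first order: 91 0B.

91 0B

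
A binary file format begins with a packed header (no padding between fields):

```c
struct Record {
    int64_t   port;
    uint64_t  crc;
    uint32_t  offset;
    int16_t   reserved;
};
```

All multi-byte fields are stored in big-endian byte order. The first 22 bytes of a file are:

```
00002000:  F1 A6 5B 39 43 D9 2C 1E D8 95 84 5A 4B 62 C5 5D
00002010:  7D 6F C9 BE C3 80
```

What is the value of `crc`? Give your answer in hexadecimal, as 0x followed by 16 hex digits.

0xD895845A4B62C55D

`crc` follows `port` (8 bytes), so it starts at byte offset 8 and occupies 8 bytes.
Bytes at offsets 8..15: D8 95 84 5A 4B 62 C5 5D.
In big-endian order the high byte comes first in memory.
The bytes are already most-significant first: 0xD895845A4B62C55D.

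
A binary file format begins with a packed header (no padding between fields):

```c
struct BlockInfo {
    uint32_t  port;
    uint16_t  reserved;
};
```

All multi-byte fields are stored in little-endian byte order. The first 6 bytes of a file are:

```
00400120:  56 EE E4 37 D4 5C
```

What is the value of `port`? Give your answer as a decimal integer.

`port` is the first field, at byte offset 0, occupying 4 bytes.
Bytes at offsets 0..3: 56 EE E4 37.
In little-endian order the low byte comes first in memory.
Reassemble most-significant byte first: 37 E4 EE 56 → 0x37E4EE56.
0x37E4EE56 = 937750102.

937750102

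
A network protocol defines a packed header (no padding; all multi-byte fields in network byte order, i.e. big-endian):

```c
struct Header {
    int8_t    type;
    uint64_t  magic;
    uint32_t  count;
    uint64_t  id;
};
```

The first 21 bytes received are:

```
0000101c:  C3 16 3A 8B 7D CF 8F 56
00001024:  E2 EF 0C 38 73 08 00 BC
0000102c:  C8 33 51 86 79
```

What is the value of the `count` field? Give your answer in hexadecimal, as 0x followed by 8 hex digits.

`count` follows `type` (1 B), `magic` (8 B), so it starts at offset 1 + 8 = 9 and occupies 4 bytes.
Bytes at offsets 9..12: EF 0C 38 73.
In big-endian order the high byte comes first in memory.
The bytes are already most-significant first: 0xEF0C3873.

0xEF0C3873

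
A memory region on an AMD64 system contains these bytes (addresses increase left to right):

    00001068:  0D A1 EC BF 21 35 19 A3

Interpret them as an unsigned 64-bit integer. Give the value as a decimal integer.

In little-endian order the low byte comes first in memory.
Reassemble most-significant byte first: A3 19 35 21 BF EC A1 0D → 0xA3193521BFECA10D.
0xA3193521BFECA10D = 11752483121670168845.

11752483121670168845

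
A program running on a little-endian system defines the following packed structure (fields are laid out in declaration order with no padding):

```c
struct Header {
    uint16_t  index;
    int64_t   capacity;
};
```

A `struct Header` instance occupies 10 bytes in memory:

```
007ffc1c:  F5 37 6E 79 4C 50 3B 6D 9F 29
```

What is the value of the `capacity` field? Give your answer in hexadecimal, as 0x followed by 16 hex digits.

`capacity` follows `index` (2 bytes), so it starts at byte offset 2 and occupies 8 bytes.
Bytes at offsets 2..9: 6E 79 4C 50 3B 6D 9F 29.
Little-endian: lowest address holds the least-significant byte.
Reassemble most-significant byte first: 29 9F 6D 3B 50 4C 79 6E → 0x299F6D3B504C796E.

0x299F6D3B504C796E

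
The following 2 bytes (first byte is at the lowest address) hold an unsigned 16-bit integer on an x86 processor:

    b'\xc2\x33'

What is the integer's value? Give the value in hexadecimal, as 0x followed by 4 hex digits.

In little-endian order the low byte comes first in memory.
Reassemble most-significant byte first: 33 C2 → 0x33C2.

0x33C2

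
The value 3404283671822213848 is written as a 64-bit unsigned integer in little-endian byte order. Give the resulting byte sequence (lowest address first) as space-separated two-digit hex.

D8 22 A0 7D F6 71 3E 2F

3404283671822213848 in hexadecimal, padded to 64 bits, is 0x2F3E71F67DA022D8.
Split into bytes (most-significant first): 2F 3E 71 F6 7D A0 22 D8.
Little-endian: lowest address holds the least-significant byte.
So at ascending addresses the bytes are D8 22 A0 7D F6 71 3E 2F.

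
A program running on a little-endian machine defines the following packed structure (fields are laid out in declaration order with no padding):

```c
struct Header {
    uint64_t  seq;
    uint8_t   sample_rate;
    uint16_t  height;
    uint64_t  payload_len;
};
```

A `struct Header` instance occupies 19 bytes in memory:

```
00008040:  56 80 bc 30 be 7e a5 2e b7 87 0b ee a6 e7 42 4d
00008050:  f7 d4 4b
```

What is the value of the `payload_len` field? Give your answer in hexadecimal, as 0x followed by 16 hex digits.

`payload_len` follows `seq` (8 B), `sample_rate` (1 B), `height` (2 B), so it starts at offset 8 + 1 + 2 = 11 and occupies 8 bytes.
Bytes at offsets 11..18: EE A6 E7 42 4D F7 D4 4B.
Little-endian stores the least-significant byte at the lowest address.
Reassemble most-significant byte first: 4B D4 F7 4D 42 E7 A6 EE → 0x4BD4F74D42E7A6EE.

0x4BD4F74D42E7A6EE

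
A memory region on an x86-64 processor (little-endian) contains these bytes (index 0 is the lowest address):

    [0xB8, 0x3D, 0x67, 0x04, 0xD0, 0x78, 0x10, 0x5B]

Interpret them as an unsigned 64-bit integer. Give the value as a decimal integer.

6561877491901218232

Little-endian: lowest address holds the least-significant byte.
Reassemble most-significant byte first: 5B 10 78 D0 04 67 3D B8 → 0x5B1078D004673DB8.
0x5B1078D004673DB8 = 6561877491901218232.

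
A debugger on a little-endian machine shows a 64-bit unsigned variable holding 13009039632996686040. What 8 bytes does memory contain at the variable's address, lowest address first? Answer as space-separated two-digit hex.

D8 D8 BE 11 9F 64 89 B4

13009039632996686040 in hexadecimal, padded to 64 bits, is 0xB489649F11BED8D8.
Split into bytes (most-significant first): B4 89 64 9F 11 BE D8 D8.
Little-endian stores the least-significant byte at the lowest address.
So at ascending addresses the bytes are D8 D8 BE 11 9F 64 89 B4.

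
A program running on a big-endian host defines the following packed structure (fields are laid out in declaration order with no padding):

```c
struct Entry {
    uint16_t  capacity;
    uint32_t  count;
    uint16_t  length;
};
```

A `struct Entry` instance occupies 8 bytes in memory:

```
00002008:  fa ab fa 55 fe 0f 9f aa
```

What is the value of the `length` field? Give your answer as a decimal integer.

`length` follows `capacity` (2 B), `count` (4 B), so it starts at offset 2 + 4 = 6 and occupies 2 bytes.
Bytes at offsets 6..7: 9F AA.
Big-endian: lowest address holds the most-significant byte.
The bytes are already most-significant first: 0x9FAA.
0x9FAA = 40874.

40874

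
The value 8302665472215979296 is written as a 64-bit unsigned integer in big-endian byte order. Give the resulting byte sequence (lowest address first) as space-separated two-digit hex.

8302665472215979296 in hexadecimal, padded to 64 bits, is 0x7338FE41F0559520.
Split into bytes (most-significant first): 73 38 FE 41 F0 55 95 20.
Big-endian stores the most-significant byte at the lowest address.
So the memory order matches the most-significant-first order: 73 38 FE 41 F0 55 95 20.

73 38 FE 41 F0 55 95 20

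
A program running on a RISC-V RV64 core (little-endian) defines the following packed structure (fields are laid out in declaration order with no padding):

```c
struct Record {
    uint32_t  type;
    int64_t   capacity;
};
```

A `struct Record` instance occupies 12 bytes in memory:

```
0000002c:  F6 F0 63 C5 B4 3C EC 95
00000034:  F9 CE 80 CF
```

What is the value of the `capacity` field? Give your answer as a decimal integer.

-3494565739482039116

`capacity` follows `type` (4 bytes), so it starts at byte offset 4 and occupies 8 bytes.
Bytes at offsets 4..11: B4 3C EC 95 F9 CE 80 CF.
Little-endian stores the least-significant byte at the lowest address.
Reassemble most-significant byte first: CF 80 CE F9 95 EC 3C B4 → 0xCF80CEF995EC3CB4.
Top bit is set, so as a signed 64-bit value this is 0xCF80CEF995EC3CB4 − 2^64 = -3494565739482039116.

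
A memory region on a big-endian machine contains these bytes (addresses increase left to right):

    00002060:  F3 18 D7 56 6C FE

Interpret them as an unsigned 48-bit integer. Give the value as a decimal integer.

In big-endian order the high byte comes first in memory.
The bytes are already most-significant first: 0xF318D7566CFE.
0xF318D7566CFE = 267288017530110.

267288017530110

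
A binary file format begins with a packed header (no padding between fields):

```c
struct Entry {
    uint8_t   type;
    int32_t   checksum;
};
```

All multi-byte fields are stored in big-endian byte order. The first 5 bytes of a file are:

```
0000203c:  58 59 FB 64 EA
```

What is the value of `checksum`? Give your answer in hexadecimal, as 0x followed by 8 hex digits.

0x59FB64EA

`checksum` follows `type` (1 byte), so it starts at byte offset 1 and occupies 4 bytes.
Bytes at offsets 1..4: 59 FB 64 EA.
Big-endian stores the most-significant byte at the lowest address.
The bytes are already most-significant first: 0x59FB64EA.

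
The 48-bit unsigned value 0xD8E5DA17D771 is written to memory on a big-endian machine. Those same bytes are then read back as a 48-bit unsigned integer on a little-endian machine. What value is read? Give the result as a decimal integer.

125168632128984

Stored big-endian, the bytes at ascending addresses are D8 E5 DA 17 D7 71.
Read back as little-endian, the first byte is least significant, giving 0x71D717DAE5D8.
0x71D717DAE5D8 = 125168632128984.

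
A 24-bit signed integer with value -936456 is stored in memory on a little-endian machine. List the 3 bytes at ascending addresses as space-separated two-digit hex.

F8 B5 F1

Two's complement of -936456 in 24 bits: 936456 = 0x0E4A08; invert → 0xF1B5F7; add 1 → 0xF1B5F8.
Split into bytes (most-significant first): F1 B5 F8.
Little-endian: lowest address holds the least-significant byte.
So at ascending addresses the bytes are F8 B5 F1.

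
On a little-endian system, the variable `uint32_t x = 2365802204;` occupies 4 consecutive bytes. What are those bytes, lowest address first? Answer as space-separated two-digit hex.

2365802204 in hexadecimal, padded to 32 bits, is 0x8D0346DC.
Split into bytes (most-significant first): 8D 03 46 DC.
Little-endian: lowest address holds the least-significant byte.
So at ascending addresses the bytes are DC 46 03 8D.

DC 46 03 8D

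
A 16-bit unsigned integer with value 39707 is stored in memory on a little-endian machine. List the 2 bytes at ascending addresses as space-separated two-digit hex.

39707 in hexadecimal, padded to 16 bits, is 0x9B1B.
Split into bytes (most-significant first): 9B 1B.
In little-endian order the low byte comes first in memory.
So at ascending addresses the bytes are 1B 9B.

1B 9B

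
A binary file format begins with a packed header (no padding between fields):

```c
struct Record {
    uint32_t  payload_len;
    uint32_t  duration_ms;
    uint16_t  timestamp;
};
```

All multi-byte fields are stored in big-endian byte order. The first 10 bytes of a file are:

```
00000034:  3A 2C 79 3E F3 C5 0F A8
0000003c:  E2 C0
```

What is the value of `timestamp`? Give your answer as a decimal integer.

58048

`timestamp` follows `payload_len` (4 B), `duration_ms` (4 B), so it starts at offset 4 + 4 = 8 and occupies 2 bytes.
Bytes at offsets 8..9: E2 C0.
In big-endian order the high byte comes first in memory.
The bytes are already most-significant first: 0xE2C0.
0xE2C0 = 58048.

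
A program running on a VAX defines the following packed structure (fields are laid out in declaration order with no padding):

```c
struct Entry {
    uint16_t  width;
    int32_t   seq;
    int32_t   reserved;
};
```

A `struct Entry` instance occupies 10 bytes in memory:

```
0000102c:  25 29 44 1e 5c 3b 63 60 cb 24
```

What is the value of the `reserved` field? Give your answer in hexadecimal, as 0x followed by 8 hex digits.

0x24CB6063

`reserved` follows `width` (2 B), `seq` (4 B), so it starts at offset 2 + 4 = 6 and occupies 4 bytes.
Bytes at offsets 6..9: 63 60 CB 24.
Little-endian: lowest address holds the least-significant byte.
Reassemble most-significant byte first: 24 CB 60 63 → 0x24CB6063.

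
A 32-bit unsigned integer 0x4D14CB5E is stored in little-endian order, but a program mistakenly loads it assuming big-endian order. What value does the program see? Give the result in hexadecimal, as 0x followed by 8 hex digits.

0x5ECB144D

Stored little-endian, the bytes at ascending addresses are 5E CB 14 4D.
Read back as big-endian, the last byte is least significant, giving 0x5ECB144D.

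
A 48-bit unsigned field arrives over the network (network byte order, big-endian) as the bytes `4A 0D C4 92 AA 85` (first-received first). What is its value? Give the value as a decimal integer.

81422992976517

In big-endian order the high byte comes first in memory.
The bytes are already most-significant first: 0x4A0DC492AA85.
0x4A0DC492AA85 = 81422992976517.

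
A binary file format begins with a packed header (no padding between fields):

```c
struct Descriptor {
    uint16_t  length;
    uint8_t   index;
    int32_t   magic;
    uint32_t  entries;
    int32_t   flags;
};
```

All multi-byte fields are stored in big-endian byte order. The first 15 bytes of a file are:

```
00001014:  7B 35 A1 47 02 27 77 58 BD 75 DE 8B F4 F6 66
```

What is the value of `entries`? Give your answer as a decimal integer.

1488811486

`entries` follows `length` (2 B), `index` (1 B), `magic` (4 B), so it starts at offset 2 + 1 + 4 = 7 and occupies 4 bytes.
Bytes at offsets 7..10: 58 BD 75 DE.
Big-endian stores the most-significant byte at the lowest address.
The bytes are already most-significant first: 0x58BD75DE.
0x58BD75DE = 1488811486.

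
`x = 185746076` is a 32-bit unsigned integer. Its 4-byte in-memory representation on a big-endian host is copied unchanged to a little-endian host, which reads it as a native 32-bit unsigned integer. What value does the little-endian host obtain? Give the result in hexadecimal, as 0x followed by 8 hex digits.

185746076 in 32-bit hexadecimal is 0x0B12429C.
Stored big-endian, the bytes at ascending addresses are 0B 12 42 9C.
Read back as little-endian, the first byte is least significant, giving 0x9C42120B.

0x9C42120B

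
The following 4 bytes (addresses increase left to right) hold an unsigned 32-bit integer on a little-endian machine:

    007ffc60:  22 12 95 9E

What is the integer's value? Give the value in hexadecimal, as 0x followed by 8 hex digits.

0x9E951222

Little-endian: lowest address holds the least-significant byte.
Reassemble most-significant byte first: 9E 95 12 22 → 0x9E951222.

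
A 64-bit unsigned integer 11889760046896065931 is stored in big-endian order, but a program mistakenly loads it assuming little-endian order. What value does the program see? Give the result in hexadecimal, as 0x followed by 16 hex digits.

0x8B2DDF9BC4E900A5

11889760046896065931 in 64-bit hexadecimal is 0xA500E9C49BDF2D8B.
Stored big-endian, the bytes at ascending addresses are A5 00 E9 C4 9B DF 2D 8B.
Read back as little-endian, the first byte is least significant, giving 0x8B2DDF9BC4E900A5.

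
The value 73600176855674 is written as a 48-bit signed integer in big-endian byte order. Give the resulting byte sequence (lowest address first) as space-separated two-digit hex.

73600176855674 in hexadecimal, padded to 48 bits, is 0x42F060659A7A.
Split into bytes (most-significant first): 42 F0 60 65 9A 7A.
Big-endian: lowest address holds the most-significant byte.
So the memory order matches the most-significant-first order: 42 F0 60 65 9A 7A.

42 F0 60 65 9A 7A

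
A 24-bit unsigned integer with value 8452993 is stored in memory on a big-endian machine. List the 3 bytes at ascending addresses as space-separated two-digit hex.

80 FB 81

8452993 in hexadecimal, padded to 24 bits, is 0x80FB81.
Split into bytes (most-significant first): 80 FB 81.
Big-endian: lowest address holds the most-significant byte.
So the memory order matches the most-significant-first order: 80 FB 81.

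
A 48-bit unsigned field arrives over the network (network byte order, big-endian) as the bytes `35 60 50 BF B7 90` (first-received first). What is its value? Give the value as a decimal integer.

58687787874192

In big-endian order the high byte comes first in memory.
The bytes are already most-significant first: 0x356050BFB790.
0x356050BFB790 = 58687787874192.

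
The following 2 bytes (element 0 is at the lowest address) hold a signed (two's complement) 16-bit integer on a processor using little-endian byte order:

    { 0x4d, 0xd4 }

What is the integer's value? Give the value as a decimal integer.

Little-endian: lowest address holds the least-significant byte.
Reassemble most-significant byte first: D4 4D → 0xD44D.
Top bit is set, so as a signed 16-bit value this is 0xD44D − 2^16 = -11187.

-11187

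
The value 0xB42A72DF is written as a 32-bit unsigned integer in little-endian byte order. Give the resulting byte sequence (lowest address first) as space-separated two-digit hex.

Split into bytes (most-significant first): B4 2A 72 DF.
Little-endian: lowest address holds the least-significant byte.
So at ascending addresses the bytes are DF 72 2A B4.

DF 72 2A B4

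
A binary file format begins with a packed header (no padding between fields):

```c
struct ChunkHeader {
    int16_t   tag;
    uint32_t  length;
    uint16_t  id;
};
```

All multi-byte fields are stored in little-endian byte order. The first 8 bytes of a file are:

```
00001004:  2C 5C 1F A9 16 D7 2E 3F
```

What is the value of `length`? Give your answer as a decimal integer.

`length` follows `tag` (2 bytes), so it starts at byte offset 2 and occupies 4 bytes.
Bytes at offsets 2..5: 1F A9 16 D7.
Little-endian stores the least-significant byte at the lowest address.
Reassemble most-significant byte first: D7 16 A9 1F → 0xD716A91F.
0xD716A91F = 3608586527.

3608586527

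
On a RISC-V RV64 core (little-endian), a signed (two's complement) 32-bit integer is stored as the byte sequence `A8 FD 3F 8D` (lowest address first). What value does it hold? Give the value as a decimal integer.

-1925186136

In little-endian order the low byte comes first in memory.
Reassemble most-significant byte first: 8D 3F FD A8 → 0x8D3FFDA8.
Top bit is set, so as a signed 32-bit value this is 0x8D3FFDA8 − 2^32 = -1925186136.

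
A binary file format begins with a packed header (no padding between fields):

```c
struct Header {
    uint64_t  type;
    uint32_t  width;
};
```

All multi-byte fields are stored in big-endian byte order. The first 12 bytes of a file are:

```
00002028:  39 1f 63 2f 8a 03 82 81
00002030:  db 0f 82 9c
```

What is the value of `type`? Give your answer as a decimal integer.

4116117640270021249

`type` is the first field, at byte offset 0, occupying 8 bytes.
Bytes at offsets 0..7: 39 1F 63 2F 8A 03 82 81.
Big-endian stores the most-significant byte at the lowest address.
The bytes are already most-significant first: 0x391F632F8A038281.
0x391F632F8A038281 = 4116117640270021249.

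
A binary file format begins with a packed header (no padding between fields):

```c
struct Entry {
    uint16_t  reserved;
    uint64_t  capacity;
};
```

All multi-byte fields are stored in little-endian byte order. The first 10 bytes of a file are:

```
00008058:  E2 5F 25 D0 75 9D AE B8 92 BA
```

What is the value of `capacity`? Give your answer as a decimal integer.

13444010897759916069

`capacity` follows `reserved` (2 bytes), so it starts at byte offset 2 and occupies 8 bytes.
Bytes at offsets 2..9: 25 D0 75 9D AE B8 92 BA.
Little-endian: lowest address holds the least-significant byte.
Reassemble most-significant byte first: BA 92 B8 AE 9D 75 D0 25 → 0xBA92B8AE9D75D025.
0xBA92B8AE9D75D025 = 13444010897759916069.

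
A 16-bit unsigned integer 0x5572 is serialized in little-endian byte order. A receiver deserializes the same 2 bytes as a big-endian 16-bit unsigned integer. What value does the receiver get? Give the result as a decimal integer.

29269

Stored little-endian, the bytes at ascending addresses are 72 55.
Read back as big-endian, the last byte is least significant, giving 0x7255.
0x7255 = 29269.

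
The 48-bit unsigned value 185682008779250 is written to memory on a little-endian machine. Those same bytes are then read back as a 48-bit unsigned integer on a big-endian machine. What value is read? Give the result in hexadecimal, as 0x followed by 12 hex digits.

0xF2A92C76E0A8

185682008779250 in 48-bit hexadecimal is 0xA8E0762CA9F2.
Stored little-endian, the bytes at ascending addresses are F2 A9 2C 76 E0 A8.
Read back as big-endian, the last byte is least significant, giving 0xF2A92C76E0A8.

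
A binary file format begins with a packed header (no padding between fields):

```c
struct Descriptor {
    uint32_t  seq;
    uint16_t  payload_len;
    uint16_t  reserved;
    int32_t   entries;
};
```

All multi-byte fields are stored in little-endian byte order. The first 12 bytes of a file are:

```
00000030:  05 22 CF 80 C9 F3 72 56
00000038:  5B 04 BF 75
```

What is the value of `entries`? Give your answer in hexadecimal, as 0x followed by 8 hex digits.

0x75BF045B

`entries` follows `seq` (4 B), `payload_len` (2 B), `reserved` (2 B), so it starts at offset 4 + 2 + 2 = 8 and occupies 4 bytes.
Bytes at offsets 8..11: 5B 04 BF 75.
In little-endian order the low byte comes first in memory.
Reassemble most-significant byte first: 75 BF 04 5B → 0x75BF045B.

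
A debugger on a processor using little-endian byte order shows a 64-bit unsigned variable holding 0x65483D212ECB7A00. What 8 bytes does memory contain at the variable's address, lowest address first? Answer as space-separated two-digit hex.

Split into bytes (most-significant first): 65 48 3D 21 2E CB 7A 00.
In little-endian order the low byte comes first in memory.
So at ascending addresses the bytes are 00 7A CB 2E 21 3D 48 65.

00 7A CB 2E 21 3D 48 65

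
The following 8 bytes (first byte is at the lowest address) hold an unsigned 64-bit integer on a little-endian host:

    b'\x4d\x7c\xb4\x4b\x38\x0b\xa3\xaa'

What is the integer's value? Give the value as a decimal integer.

Little-endian stores the least-significant byte at the lowest address.
Reassemble most-significant byte first: AA A3 0B 38 4B B4 7C 4D → 0xAAA30B384BB47C4D.
0xAAA30B384BB47C4D = 12295683744067779661.

12295683744067779661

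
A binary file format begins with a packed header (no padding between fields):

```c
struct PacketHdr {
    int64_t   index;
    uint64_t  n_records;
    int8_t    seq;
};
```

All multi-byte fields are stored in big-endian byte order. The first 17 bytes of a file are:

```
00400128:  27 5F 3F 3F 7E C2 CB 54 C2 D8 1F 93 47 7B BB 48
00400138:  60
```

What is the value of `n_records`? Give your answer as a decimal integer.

`n_records` follows `index` (8 bytes), so it starts at byte offset 8 and occupies 8 bytes.
Bytes at offsets 8..15: C2 D8 1F 93 47 7B BB 48.
Big-endian: lowest address holds the most-significant byte.
The bytes are already most-significant first: 0xC2D81F93477BBB48.
0xC2D81F93477BBB48 = 14040006555747466056.

14040006555747466056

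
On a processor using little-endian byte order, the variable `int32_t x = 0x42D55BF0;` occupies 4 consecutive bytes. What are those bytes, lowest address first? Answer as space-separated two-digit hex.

F0 5B D5 42

Split into bytes (most-significant first): 42 D5 5B F0.
Little-endian stores the least-significant byte at the lowest address.
So at ascending addresses the bytes are F0 5B D5 42.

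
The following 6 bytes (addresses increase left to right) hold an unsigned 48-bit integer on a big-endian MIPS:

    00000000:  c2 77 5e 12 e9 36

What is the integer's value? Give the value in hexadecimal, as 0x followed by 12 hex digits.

0xC2775E12E936

In big-endian order the high byte comes first in memory.
The bytes are already most-significant first: 0xC2775E12E936.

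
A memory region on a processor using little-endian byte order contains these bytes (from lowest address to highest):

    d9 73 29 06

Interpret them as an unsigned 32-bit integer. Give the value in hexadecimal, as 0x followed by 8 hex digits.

Little-endian stores the least-significant byte at the lowest address.
Reassemble most-significant byte first: 06 29 73 D9 → 0x062973D9.

0x062973D9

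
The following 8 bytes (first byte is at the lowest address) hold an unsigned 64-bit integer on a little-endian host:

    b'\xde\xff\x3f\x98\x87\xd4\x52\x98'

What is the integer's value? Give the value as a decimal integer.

In little-endian order the low byte comes first in memory.
Reassemble most-significant byte first: 98 52 D4 87 98 3F FF DE → 0x9852D487983FFFDE.
0x9852D487983FFFDE = 10976068920695324638.

10976068920695324638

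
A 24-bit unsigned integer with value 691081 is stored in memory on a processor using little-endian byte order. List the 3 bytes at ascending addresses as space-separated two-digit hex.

691081 in hexadecimal, padded to 24 bits, is 0x0A8B89.
Split into bytes (most-significant first): 0A 8B 89.
Little-endian stores the least-significant byte at the lowest address.
So at ascending addresses the bytes are 89 8B 0A.

89 8B 0A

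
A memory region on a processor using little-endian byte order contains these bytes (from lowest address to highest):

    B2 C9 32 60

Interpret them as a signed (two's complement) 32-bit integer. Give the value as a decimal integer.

1613941170

Little-endian stores the least-significant byte at the lowest address.
Reassemble most-significant byte first: 60 32 C9 B2 → 0x6032C9B2.
0x6032C9B2 = 1613941170.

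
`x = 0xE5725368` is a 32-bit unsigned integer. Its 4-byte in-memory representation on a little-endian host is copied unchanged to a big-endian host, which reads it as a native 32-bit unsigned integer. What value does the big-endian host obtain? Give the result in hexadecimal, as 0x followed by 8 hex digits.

Stored little-endian, the bytes at ascending addresses are 68 53 72 E5.
Read back as big-endian, the last byte is least significant, giving 0x685372E5.

0x685372E5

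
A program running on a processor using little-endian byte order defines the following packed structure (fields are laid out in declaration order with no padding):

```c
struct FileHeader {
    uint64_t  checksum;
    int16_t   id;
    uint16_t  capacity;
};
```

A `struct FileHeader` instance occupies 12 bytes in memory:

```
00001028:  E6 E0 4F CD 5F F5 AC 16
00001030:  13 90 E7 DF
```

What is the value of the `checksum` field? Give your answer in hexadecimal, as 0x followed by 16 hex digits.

`checksum` is the first field, at byte offset 0, occupying 8 bytes.
Bytes at offsets 0..7: E6 E0 4F CD 5F F5 AC 16.
In little-endian order the low byte comes first in memory.
Reassemble most-significant byte first: 16 AC F5 5F CD 4F E0 E6 → 0x16ACF55FCD4FE0E6.

0x16ACF55FCD4FE0E6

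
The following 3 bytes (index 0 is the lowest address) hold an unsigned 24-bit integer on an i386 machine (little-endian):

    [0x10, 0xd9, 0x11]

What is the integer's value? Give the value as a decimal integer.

1169680

In little-endian order the low byte comes first in memory.
Reassemble most-significant byte first: 11 D9 10 → 0x11D910.
0x11D910 = 1169680.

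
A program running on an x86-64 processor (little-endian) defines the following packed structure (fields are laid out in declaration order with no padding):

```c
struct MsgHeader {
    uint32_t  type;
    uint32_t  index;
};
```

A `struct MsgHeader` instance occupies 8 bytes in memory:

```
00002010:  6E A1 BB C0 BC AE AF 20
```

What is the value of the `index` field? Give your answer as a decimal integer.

548384444

`index` follows `type` (4 bytes), so it starts at byte offset 4 and occupies 4 bytes.
Bytes at offsets 4..7: BC AE AF 20.
In little-endian order the low byte comes first in memory.
Reassemble most-significant byte first: 20 AF AE BC → 0x20AFAEBC.
0x20AFAEBC = 548384444.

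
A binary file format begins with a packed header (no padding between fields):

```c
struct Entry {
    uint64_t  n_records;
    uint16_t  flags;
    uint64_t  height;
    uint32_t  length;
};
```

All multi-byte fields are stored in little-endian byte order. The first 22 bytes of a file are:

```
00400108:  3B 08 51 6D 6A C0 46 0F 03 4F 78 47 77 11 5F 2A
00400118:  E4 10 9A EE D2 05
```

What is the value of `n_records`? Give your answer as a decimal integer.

1100778722271758395

`n_records` is the first field, at byte offset 0, occupying 8 bytes.
Bytes at offsets 0..7: 3B 08 51 6D 6A C0 46 0F.
In little-endian order the low byte comes first in memory.
Reassemble most-significant byte first: 0F 46 C0 6A 6D 51 08 3B → 0x0F46C06A6D51083B.
0x0F46C06A6D51083B = 1100778722271758395.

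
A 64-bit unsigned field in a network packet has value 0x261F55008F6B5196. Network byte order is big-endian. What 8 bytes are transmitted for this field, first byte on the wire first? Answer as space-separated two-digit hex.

26 1F 55 00 8F 6B 51 96

Split into bytes (most-significant first): 26 1F 55 00 8F 6B 51 96.
In big-endian order the high byte comes first in memory.
So the memory order matches the most-significant-first order: 26 1F 55 00 8F 6B 51 96.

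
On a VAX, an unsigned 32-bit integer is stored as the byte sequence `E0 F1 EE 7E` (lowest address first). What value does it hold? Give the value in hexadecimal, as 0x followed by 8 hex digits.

0x7EEEF1E0

Little-endian: lowest address holds the least-significant byte.
Reassemble most-significant byte first: 7E EE F1 E0 → 0x7EEEF1E0.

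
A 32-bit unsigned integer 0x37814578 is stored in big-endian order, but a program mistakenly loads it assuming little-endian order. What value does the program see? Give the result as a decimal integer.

2017820983

Stored big-endian, the bytes at ascending addresses are 37 81 45 78.
Read back as little-endian, the first byte is least significant, giving 0x78458137.
0x78458137 = 2017820983.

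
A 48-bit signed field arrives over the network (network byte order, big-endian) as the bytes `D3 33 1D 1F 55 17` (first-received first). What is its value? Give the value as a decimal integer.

Big-endian: lowest address holds the most-significant byte.
The bytes are already most-significant first: 0xD3331D1F5517.
Top bit is set, so as a signed 48-bit value this is 0xD3331D1F5517 − 2^48 = -49258491325161.

-49258491325161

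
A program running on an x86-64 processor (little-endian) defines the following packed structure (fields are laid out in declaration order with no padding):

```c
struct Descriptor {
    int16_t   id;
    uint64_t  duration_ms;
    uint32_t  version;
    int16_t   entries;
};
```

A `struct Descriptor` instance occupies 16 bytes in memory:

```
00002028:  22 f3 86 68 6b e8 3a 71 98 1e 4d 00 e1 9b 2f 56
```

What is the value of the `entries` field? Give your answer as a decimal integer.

`entries` follows `id` (2 B), `duration_ms` (8 B), `version` (4 B), so it starts at offset 2 + 8 + 4 = 14 and occupies 2 bytes.
Bytes at offsets 14..15: 2F 56.
Little-endian: lowest address holds the least-significant byte.
Reassemble most-significant byte first: 56 2F → 0x562F.
0x562F = 22063.

22063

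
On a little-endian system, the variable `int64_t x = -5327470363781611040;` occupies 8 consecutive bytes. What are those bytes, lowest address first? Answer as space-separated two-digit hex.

E0 41 60 27 EE 05 11 B6

Two's complement of -5327470363781611040 in 64 bits: 5327470363781611040 = 0x49EEFA11D89FBE20; invert → 0xB61105EE276041DF; add 1 → 0xB61105EE276041E0.
Split into bytes (most-significant first): B6 11 05 EE 27 60 41 E0.
In little-endian order the low byte comes first in memory.
So at ascending addresses the bytes are E0 41 60 27 EE 05 11 B6.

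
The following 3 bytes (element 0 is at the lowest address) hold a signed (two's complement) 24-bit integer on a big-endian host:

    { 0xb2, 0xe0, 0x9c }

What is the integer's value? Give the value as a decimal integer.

In big-endian order the high byte comes first in memory.
The bytes are already most-significant first: 0xB2E09C.
Top bit is set, so as a signed 24-bit value this is 0xB2E09C − 2^24 = -5054308.

-5054308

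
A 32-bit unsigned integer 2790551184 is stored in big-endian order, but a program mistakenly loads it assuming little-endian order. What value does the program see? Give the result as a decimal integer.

2423149734

2790551184 in 32-bit hexadecimal is 0xA6546E90.
Stored big-endian, the bytes at ascending addresses are A6 54 6E 90.
Read back as little-endian, the first byte is least significant, giving 0x906E54A6.
0x906E54A6 = 2423149734.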